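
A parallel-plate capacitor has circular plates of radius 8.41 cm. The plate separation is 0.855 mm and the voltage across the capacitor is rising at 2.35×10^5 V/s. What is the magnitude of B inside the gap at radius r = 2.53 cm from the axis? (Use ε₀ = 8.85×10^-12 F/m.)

I_d = C dV/dt with C = ε₀πR²/d = 2.300×10^-10 F, so I_d = (2.300×10^-10)(2.35×10^5) = 5.405×10^-5 A.
∮B·dl = μ₀ I_d,enc with I_d,enc = I_d r²/R² = 4.892×10^-6 A; so B = μ₀ I_d,enc/(2πr) = 3.87×10^-11 T.

3.87×10^-11 T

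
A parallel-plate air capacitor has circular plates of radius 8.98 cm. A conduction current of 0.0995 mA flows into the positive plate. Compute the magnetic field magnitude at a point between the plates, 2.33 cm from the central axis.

5.75×10^-11 T

No conduction current crosses the gap, so I_d there equals the 9.95×10^-5 A in the leads.
∮B·dl = μ₀ I_d,enc with I_d,enc = I_d r²/R² = 6.699×10^-6 A; so B = μ₀ I_d,enc/(2πr) = 5.75×10^-11 T.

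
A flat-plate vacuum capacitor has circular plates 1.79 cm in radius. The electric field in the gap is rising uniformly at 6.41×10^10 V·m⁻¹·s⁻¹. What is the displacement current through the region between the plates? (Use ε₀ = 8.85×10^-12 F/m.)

5.71×10^-4 A

I_d = ε₀ A (dE/dt) = (8.85×10^-12)(1.007×10^-3 m²)(6.41×10^10) = 5.71×10^-4 A.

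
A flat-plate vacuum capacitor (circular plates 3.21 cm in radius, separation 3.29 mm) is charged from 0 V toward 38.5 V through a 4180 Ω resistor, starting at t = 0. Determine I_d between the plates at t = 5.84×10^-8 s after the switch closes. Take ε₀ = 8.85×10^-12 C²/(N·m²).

1.85×10^-3 A

C = ε₀A/d = (8.85×10^-12)(3.237×10^-3)/(3.29×10^-3) = 8.707×10^-12 F, so τ = RC = 3.640×10^-8 s.
The conduction current is I(t) = (V₀/R) e^(−t/τ), and the displacement current between the plates equals it.
t/τ = 1.604; I_d = (38.5/4180) · e^(−1.604) = (9.211×10^-3)(0.2011) = 1.85×10^-3 A.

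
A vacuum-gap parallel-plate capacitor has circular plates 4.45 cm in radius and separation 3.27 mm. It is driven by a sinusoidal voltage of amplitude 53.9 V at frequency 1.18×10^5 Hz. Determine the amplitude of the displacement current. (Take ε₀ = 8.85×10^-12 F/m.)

(dE/dt)_max = V₀ω/d = 1.222×10^10 V/(m·s); ω = 2πf = 7.414×10^5 rad/s.
I_d,max = ε₀ A (dE/dt)_max = (8.85×10^-12)(6.221×10^-3)(1.222×10^10) = 6.73×10^-4 A.

6.73×10^-4 A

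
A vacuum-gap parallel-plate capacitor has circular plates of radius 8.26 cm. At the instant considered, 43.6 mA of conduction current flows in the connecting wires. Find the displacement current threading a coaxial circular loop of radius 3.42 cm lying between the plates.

7.47×10^-3 A

By continuity the displacement current in the gap matches the conduction current: I_d = 0.0436 A.
Since J_d is uniform, the enclosed fraction is (r/R)² = 0.1714, giving I_d,enc = 7.47×10^-3 A.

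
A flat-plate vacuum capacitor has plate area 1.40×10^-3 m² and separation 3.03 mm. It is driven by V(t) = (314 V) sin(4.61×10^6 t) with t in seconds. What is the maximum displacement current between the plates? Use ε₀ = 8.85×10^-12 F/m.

5.92×10^-3 A

C = ε₀A/d = (8.85×10^-12)(1.40×10^-3)/(3.03×10^-3) = 4.089×10^-12 F; ω = 4.61×10^6 rad/s.
I_d = C dV/dt, so |I_d|_max = C V₀ ω = (4.089×10^-12)(314)(4.61×10^6) = 5.92×10^-3 A.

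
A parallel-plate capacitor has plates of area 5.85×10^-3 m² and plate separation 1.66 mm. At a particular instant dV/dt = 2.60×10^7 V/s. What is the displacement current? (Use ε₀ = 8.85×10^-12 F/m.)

C = ε₀A/d = (8.85×10^-12)(5.85×10^-3)/(1.66×10^-3) = 3.119×10^-11 F.
I_d = C dV/dt = (3.119×10^-11)(2.60×10^7) = 8.11×10^-4 A.

8.11×10^-4 A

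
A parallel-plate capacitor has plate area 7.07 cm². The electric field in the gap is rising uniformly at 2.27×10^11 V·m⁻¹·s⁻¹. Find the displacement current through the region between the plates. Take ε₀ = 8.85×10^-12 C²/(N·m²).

1.42×10^-3 A

With a uniform field, Φ_E = EA, so I_d = ε₀ A dE/dt = 1.42×10^-3 A.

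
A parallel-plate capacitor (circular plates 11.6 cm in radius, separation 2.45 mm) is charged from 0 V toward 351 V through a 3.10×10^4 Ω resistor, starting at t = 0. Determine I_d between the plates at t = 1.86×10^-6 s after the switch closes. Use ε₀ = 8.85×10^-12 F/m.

C = ε₀A/d = (8.85×10^-12)(0.04227)/(2.45×10^-3) = 1.527×10^-10 F, so τ = RC = 4.734×10^-6 s.
The conduction current is I(t) = (V₀/R) e^(−t/τ), and the displacement current between the plates equals it.
t/τ = 0.3929; I_d = (351/3.10×10^4) · e^(−0.3929) = (0.01132)(0.6751) = 7.64×10^-3 A.

7.64×10^-3 A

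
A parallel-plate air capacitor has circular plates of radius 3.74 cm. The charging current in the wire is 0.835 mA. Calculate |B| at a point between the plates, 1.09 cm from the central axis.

By continuity the displacement current in the gap matches the conduction current: I_d = 8.35×10^-4 A.
∮B·dl = μ₀ I_d,enc with I_d,enc = I_d r²/R² = 7.092×10^-5 A; so B = μ₀ I_d,enc/(2πr) = 1.30×10^-9 T.

1.30×10^-9 T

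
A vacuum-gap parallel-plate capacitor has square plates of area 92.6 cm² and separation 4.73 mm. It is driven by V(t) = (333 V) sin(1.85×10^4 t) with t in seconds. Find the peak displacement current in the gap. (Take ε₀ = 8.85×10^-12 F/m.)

C = ε₀A/d = (8.85×10^-12)(9.26×10^-3)/(4.73×10^-3) = 1.733×10^-11 F; ω = 1.85×10^4 rad/s.
I_d = C dV/dt, so |I_d|_max = C V₀ ω = (1.733×10^-11)(333)(1.85×10^4) = 1.07×10^-4 A.

1.07×10^-4 A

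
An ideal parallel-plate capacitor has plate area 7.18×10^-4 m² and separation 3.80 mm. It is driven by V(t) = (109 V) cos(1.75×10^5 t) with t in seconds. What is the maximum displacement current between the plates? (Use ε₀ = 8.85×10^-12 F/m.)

3.19×10^-5 A

(dE/dt)_max = V₀ω/d = 5.020×10^9 V/(m·s); ω = 1.75×10^5 rad/s.
I_d,max = ε₀ A (dE/dt)_max = (8.85×10^-12)(7.18×10^-4)(5.020×10^9) = 3.19×10^-5 A.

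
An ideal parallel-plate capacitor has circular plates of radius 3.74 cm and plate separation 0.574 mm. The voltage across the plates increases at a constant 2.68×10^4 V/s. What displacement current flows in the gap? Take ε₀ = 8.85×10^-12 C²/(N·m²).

1.82×10^-6 A

E = V/d so dE/dt = (dV/dt)/d = 4.669×10^7 V/(m·s), and I_d = ε₀ A dE/dt = (8.85×10^-12)(4.394×10^-3)(4.669×10^7) = 1.82×10^-6 A.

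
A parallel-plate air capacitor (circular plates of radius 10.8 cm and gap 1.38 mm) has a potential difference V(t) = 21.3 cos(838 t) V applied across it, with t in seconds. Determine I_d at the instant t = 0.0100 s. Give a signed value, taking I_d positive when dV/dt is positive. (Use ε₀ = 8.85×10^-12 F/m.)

-3.63×10^-6 A

dE/dt = (V₀ω/d)·−sin(ωt) with ωt = 8.38 rad: (21.3)(838)(-0.8648)/(1.38×10^-3) = -1.119×10^7 V/(m·s).
I_d = ε₀ A dE/dt = (8.85×10^-12)(0.03664)(-1.119×10^7) = -3.63×10^-6 A.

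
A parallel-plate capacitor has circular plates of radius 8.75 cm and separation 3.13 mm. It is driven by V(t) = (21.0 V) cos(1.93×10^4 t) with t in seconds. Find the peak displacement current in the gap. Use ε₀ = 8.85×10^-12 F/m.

2.76×10^-5 A

(dE/dt)_max = V₀ω/d = 1.295×10^8 V/(m·s); ω = 1.93×10^4 rad/s.
I_d,max = ε₀ A (dE/dt)_max = (8.85×10^-12)(0.02405)(1.295×10^8) = 2.76×10^-5 A.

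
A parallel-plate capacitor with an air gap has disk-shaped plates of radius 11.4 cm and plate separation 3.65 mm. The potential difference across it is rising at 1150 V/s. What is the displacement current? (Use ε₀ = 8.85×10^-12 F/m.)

The displacement current equals the charging current C dV/dt. With C = ε₀A/d = (8.85×10^-12)(0.04083)/(3.65×10^-3) = 9.900×10^-11 F, I_d = (9.900×10^-11)(1150) = 1.14×10^-7 A.

1.14×10^-7 A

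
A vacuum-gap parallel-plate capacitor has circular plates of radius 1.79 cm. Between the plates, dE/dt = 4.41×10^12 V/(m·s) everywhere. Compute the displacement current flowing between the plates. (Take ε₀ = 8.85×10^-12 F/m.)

I_d = ε₀ A (dE/dt) = (8.85×10^-12)(1.007×10^-3 m²)(4.41×10^12) = 0.0393 A.

0.0393 A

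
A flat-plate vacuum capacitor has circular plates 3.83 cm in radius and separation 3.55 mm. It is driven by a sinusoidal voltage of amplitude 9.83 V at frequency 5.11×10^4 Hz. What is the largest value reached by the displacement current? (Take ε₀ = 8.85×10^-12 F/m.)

(dE/dt)_max = V₀ω/d = 8.891×10^8 V/(m·s); ω = 2πf = 3.211×10^5 rad/s.
I_d,max = ε₀ A (dE/dt)_max = (8.85×10^-12)(4.608×10^-3)(8.891×10^8) = 3.63×10^-5 A.

3.63×10^-5 A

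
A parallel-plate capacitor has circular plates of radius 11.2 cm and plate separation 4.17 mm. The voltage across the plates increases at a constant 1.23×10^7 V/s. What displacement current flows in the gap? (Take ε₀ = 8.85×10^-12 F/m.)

1.03×10^-3 A

C = ε₀A/d = (8.85×10^-12)(0.03941)/(4.17×10^-3) = 8.364×10^-11 F.
I_d = C dV/dt = (8.364×10^-11)(1.23×10^7) = 1.03×10^-3 A.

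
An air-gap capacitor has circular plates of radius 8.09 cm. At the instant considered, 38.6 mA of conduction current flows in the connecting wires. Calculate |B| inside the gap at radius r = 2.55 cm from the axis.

By continuity the displacement current in the gap matches the conduction current: I_d = 0.0386 A.
For r < R the Ampère–Maxwell law gives B(2πr) = μ₀ I_d (r²/R²), so B = μ₀ I_d r/(2πR²) = (4π×10^-7)(0.0386)(0.0255)/(2π·0.0809²) = 3.01×10^-8 T.

3.01×10^-8 T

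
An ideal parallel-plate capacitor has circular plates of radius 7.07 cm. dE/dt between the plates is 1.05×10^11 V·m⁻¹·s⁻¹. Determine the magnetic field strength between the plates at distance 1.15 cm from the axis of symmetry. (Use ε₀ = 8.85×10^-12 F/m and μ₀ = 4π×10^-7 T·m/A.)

I_d = ε₀ dΦ_E/dt = ε₀ πR² (dE/dt) = (8.85×10^-12)(0.01570)(1.05×10^11) = 0.01459 A through the full plate area.
For r < R the Ampère–Maxwell law gives B(2πr) = μ₀ I_d (r²/R²), so B = μ₀ I_d r/(2πR²) = (4π×10^-7)(0.01459)(0.0115)/(2π·0.0707²) = 6.71×10^-9 T.

6.71×10^-9 T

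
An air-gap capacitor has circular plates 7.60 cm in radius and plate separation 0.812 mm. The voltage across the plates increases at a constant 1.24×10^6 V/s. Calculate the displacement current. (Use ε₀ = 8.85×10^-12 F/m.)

The field between the plates is E = V/d, so dE/dt = (1.24×10^6)/(8.12×10^-4 m) = 1.527×10^9 V/(m·s).
I_d = ε₀ A (dE/dt) = (8.85×10^-12)(0.01815)(1.527×10^9) = 2.45×10^-4 A.

2.45×10^-4 A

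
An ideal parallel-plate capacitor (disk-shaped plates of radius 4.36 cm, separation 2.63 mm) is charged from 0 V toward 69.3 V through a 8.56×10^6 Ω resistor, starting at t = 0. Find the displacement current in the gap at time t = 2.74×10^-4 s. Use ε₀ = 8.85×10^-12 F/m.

1.65×10^-6 A

With C = ε₀A/d = (8.85×10^-12)(5.972×10^-3)/(2.63×10^-3) = 2.010×10^-11 F, the time constant is τ = RC = 1.721×10^-4 s, so t/τ = 1.592 and e^(−t/τ) = 0.2035.
I_d = I_cond = (V₀/R) e^(−t/τ) = (8.096×10^-6)(0.2035) = 1.65×10^-6 A.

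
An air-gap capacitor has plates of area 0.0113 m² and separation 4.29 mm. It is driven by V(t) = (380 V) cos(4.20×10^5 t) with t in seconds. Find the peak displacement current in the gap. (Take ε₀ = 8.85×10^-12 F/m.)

3.72×10^-3 A

C = ε₀A/d = (8.85×10^-12)(0.0113)/(4.29×10^-3) = 2.331×10^-11 F; ω = 4.20×10^5 rad/s.
I_d = C dV/dt, so |I_d|_max = C V₀ ω = (2.331×10^-11)(380)(4.20×10^5) = 3.72×10^-3 A.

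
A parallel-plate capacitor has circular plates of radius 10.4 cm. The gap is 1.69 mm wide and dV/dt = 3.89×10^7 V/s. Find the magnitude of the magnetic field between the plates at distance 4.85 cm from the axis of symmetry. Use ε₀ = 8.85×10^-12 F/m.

dE/dt = (dV/dt)/d = 2.302×10^10 V/(m·s); I_d = ε₀(πR²)(dE/dt) = (8.85×10^-12)(0.03398)(2.302×10^10) = 6.923×10^-3 A.
For r < R the Ampère–Maxwell law gives B(2πr) = μ₀ I_d (r²/R²), so B = μ₀ I_d r/(2πR²) = (4π×10^-7)(6.923×10^-3)(0.0485)/(2π·0.104²) = 6.21×10^-9 T.

6.21×10^-9 T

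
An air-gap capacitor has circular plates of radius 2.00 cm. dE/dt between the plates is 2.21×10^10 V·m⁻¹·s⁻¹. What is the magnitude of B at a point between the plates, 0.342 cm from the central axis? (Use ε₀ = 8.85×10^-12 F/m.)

Through the whole plate area (πR² = 1.257×10^-3 m²), I_d = ε₀ πR² dE/dt = 2.459×10^-4 A.
An Ampèrian loop of radius r encloses a fraction (r/R)² of I_d. Then B·2πr = μ₀ I_d (r/R)², giving B = μ₀ I_d r/(2πR²) = 4.20×10^-10 T.

4.20×10^-10 T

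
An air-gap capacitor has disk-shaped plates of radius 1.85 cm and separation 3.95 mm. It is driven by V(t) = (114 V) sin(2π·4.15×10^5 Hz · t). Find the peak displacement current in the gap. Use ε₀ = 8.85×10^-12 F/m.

7.16×10^-4 A

(dE/dt)_max = V₀ω/d = 7.527×10^10 V/(m·s); ω = 2πf = 2.608×10^6 rad/s.
I_d,max = ε₀ A (dE/dt)_max = (8.85×10^-12)(1.075×10^-3)(7.527×10^10) = 7.16×10^-4 A.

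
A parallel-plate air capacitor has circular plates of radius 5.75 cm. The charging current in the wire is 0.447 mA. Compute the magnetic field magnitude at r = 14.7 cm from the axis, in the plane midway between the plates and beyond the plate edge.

6.08×10^-10 T

No conduction current crosses the gap, so I_d there equals the 4.47×10^-4 A in the leads.
Outside the plates the loop encloses all of I_d, so B·2πr = μ₀ I_d and B = 6.08×10^-10 T.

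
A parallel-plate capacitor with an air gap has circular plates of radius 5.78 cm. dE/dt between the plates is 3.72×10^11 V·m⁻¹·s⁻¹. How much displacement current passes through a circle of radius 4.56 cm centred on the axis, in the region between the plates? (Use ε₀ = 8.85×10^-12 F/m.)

0.0215 A

Total displacement current: I_d = ε₀(πR²)(dE/dt) = (8.85×10^-12)(0.01050)(3.72×10^11) = 0.03457 A.
Through an area πr² the displacement current is I_d·(πr²/πR²) = I_d (r/R)² = 0.0215 A.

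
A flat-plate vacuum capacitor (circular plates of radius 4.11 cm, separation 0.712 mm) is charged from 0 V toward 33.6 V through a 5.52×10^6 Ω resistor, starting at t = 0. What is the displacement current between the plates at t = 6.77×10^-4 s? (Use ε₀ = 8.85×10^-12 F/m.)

With C = ε₀A/d = (8.85×10^-12)(5.307×10^-3)/(7.12×10^-4) = 6.596×10^-11 F, the time constant is τ = RC = 3.641×10^-4 s, so t/τ = 1.859 and e^(−t/τ) = 0.1558.
I_d = I_cond = (V₀/R) e^(−t/τ) = (6.087×10^-6)(0.1558) = 9.48×10^-7 A.

9.48×10^-7 A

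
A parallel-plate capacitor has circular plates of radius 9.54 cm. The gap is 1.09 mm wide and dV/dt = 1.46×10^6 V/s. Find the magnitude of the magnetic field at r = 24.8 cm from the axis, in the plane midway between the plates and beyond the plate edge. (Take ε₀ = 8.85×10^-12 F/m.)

2.73×10^-10 T

dE/dt = (dV/dt)/d = 1.339×10^9 V/(m·s); I_d = ε₀(πR²)(dE/dt) = (8.85×10^-12)(0.02859)(1.339×10^9) = 3.388×10^-4 A.
Outside the plates the loop encloses all of I_d, so B·2πr = μ₀ I_d and B = 2.73×10^-10 T.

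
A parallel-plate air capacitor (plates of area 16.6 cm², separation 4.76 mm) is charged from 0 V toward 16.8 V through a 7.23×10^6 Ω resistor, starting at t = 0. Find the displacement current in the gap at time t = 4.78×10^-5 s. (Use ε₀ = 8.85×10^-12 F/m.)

2.73×10^-7 A

C = ε₀A/d = (8.85×10^-12)(1.66×10^-3)/(4.76×10^-3) = 3.086×10^-12 F and τ = RC = 2.231×10^-5 s. I_d in the gap equals the RC charging current.
I_d(t) = (V₀/R) e^(−t/τ) = 2.324×10^-6 · e^(−2.143) = 2.73×10^-7 A.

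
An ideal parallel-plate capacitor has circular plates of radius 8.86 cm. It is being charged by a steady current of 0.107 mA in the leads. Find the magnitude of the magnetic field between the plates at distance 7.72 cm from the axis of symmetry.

2.10×10^-10 T

By continuity the displacement current in the gap matches the conduction current: I_d = 1.07×10^-4 A.
For r < R the Ampère–Maxwell law gives B(2πr) = μ₀ I_d (r²/R²), so B = μ₀ I_d r/(2πR²) = (4π×10^-7)(1.07×10^-4)(0.0772)/(2π·0.0886²) = 2.10×10^-10 T.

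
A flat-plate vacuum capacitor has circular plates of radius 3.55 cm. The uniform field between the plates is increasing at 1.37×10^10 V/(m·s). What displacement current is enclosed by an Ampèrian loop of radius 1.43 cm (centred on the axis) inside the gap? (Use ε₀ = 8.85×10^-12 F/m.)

Total displacement current: I_d = ε₀(πR²)(dE/dt) = (8.85×10^-12)(3.959×10^-3)(1.37×10^10) = 4.800×10^-4 A.
The field is uniform, so I_d,enc = I_d (r/R)² = (4.800×10^-4)(1.43/3.55)² = 7.79×10^-5 A.

7.79×10^-5 A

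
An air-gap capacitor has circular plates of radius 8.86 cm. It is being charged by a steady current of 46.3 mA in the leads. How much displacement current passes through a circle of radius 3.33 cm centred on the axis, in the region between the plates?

Between the plates the displacement current equals the wire current: I_d = 46.3 mA = 0.0463 A.
Since J_d is uniform, the enclosed fraction is (r/R)² = 0.1413, giving I_d,enc = 6.54×10^-3 A.

6.54×10^-3 A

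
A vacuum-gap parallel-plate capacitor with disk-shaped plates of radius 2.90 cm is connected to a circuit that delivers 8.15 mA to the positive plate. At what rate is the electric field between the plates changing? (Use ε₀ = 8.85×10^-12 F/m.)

3.49×10^11 V/(m·s)

By continuity, I_d in the gap equals the 8.15 mA flowing in the wire.
Then dE/dt = I_d/(ε₀A) = 3.49×10^11 V/(m·s).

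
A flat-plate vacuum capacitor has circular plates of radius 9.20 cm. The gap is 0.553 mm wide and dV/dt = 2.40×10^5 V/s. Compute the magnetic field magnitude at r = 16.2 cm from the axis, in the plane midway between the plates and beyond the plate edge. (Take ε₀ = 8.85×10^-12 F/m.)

1.26×10^-10 T

I_d = C dV/dt with C = ε₀πR²/d = 4.255×10^-10 F, so I_d = (4.255×10^-10)(2.40×10^5) = 1.021×10^-4 A.
With r > R the enclosed displacement current is the full I_d; B = μ₀ I_d / (2πr) = 1.26×10^-10 T.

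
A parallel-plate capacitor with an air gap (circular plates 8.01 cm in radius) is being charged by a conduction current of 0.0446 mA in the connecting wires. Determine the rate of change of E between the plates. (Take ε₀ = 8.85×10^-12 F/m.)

2.50×10^8 V/(m·s)

The displacement current between the plates equals the conduction current, I_d = 0.0446 mA.
Inverting I_d = ε₀ A dE/dt gives dE/dt = 4.46×10^-5 / (8.85×10^-12 · 0.02016) = 2.50×10^8 V/(m·s).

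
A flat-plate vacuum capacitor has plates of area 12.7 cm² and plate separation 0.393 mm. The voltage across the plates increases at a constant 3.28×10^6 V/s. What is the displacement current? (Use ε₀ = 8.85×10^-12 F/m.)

The field between the plates is E = V/d, so dE/dt = (3.28×10^6)/(3.93×10^-4 m) = 8.346×10^9 V/(m·s).
I_d = ε₀ A (dE/dt) = (8.85×10^-12)(1.27×10^-3)(8.346×10^9) = 9.38×10^-5 A.

9.38×10^-5 A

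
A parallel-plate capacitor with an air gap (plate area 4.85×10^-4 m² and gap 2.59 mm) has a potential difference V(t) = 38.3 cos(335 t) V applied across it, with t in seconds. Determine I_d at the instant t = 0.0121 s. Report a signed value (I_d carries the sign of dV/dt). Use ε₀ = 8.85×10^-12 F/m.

dV/dt = (38.3)(335)·−sin(4.0535) = 1.014×10^4 V/s.
I_d = C dV/dt with C = ε₀A/d = (8.85×10^-12)(4.85×10^-4)/(2.59×10^-3) = 1.657×10^-12 F, so I_d = (1.657×10^-12)(1.014×10^4) = 1.68×10^-8 A.

1.68×10^-8 A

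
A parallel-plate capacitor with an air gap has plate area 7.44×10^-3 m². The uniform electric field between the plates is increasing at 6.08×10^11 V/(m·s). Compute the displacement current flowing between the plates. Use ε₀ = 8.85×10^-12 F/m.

0.0400 A

The displacement current is ε₀ times dΦ_E/dt = ε₀ A dE/dt = (8.85×10^-12)(7.44×10^-3)(6.08×10^11) = 0.0400 A.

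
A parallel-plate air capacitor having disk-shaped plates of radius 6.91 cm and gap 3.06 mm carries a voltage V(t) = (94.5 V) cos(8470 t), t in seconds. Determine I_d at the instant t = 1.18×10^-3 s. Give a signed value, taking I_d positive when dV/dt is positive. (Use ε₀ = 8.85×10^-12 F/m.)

dV/dt = (94.5)(8470)·−sin(9.9946) = 4.318×10^5 V/s.
I_d = C dV/dt with C = ε₀A/d = (8.85×10^-12)(0.01500)/(3.06×10^-3) = 4.338×10^-11 F, so I_d = (4.338×10^-11)(4.318×10^5) = 1.87×10^-5 A.

1.87×10^-5 A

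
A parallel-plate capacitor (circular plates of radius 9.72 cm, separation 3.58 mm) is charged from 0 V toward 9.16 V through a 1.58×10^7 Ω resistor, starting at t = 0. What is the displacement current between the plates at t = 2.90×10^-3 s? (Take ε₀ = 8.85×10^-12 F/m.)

4.75×10^-8 A

C = ε₀A/d = (8.85×10^-12)(0.02968)/(3.58×10^-3) = 7.337×10^-11 F and τ = RC = 1.159×10^-3 s. I_d in the gap equals the RC charging current.
I_d(t) = (V₀/R) e^(−t/τ) = 5.797×10^-7 · e^(−2.502) = 4.75×10^-8 A.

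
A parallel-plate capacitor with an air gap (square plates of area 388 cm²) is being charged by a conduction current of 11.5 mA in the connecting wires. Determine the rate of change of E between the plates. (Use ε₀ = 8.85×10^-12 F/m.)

By continuity, I_d in the gap equals the 11.5 mA flowing in the wire.
Since I_d = ε₀ A dE/dt, dE/dt = I_d/(ε₀A) = (0.0115)/((8.85×10^-12)(0.0388)) = 3.35×10^10 V/(m·s).

3.35×10^10 V/(m·s)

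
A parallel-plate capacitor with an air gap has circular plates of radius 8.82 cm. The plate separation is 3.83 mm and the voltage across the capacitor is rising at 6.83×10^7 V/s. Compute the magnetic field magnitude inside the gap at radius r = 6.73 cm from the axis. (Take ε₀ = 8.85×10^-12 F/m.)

6.67×10^-9 T

With E = V/d, dE/dt = 1.783×10^10 V/(m·s) and πR² = 0.02444 m², giving I_d = ε₀ πR² dE/dt = 3.857×10^-3 A.
∮B·dl = μ₀ I_d,enc with I_d,enc = I_d r²/R² = 2.246×10^-3 A; so B = μ₀ I_d,enc/(2πr) = 6.67×10^-9 T.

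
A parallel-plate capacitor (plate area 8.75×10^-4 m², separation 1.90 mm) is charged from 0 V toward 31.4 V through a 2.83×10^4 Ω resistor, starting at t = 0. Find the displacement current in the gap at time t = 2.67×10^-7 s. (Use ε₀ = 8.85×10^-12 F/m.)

C = ε₀A/d = (8.85×10^-12)(8.75×10^-4)/(1.90×10^-3) = 4.076×10^-12 F and τ = RC = 1.154×10^-7 s. I_d in the gap equals the RC charging current.
I_d(t) = (V₀/R) e^(−t/τ) = 1.110×10^-3 · e^(−2.314) = 1.10×10^-4 A.

1.10×10^-4 A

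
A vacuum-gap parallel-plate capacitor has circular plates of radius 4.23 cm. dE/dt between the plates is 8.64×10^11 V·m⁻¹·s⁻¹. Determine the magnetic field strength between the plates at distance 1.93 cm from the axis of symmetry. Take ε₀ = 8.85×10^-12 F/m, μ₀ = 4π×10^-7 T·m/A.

Total displacement current: I_d = ε₀(πR²)(dE/dt) = (8.85×10^-12)(5.621×10^-3)(8.64×10^11) = 0.04298 A.
An Ampèrian loop of radius r encloses a fraction (r/R)² of I_d. Then B·2πr = μ₀ I_d (r/R)², giving B = μ₀ I_d r/(2πR²) = 9.27×10^-8 T.

9.27×10^-8 T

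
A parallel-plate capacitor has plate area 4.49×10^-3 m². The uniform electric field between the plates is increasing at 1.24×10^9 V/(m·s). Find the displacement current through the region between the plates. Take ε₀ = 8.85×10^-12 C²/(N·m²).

With a uniform field, Φ_E = EA, so I_d = ε₀ A dE/dt = 4.93×10^-5 A.

4.93×10^-5 A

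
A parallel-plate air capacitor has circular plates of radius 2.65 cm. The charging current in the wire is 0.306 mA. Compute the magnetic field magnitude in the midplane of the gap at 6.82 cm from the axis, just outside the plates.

8.97×10^-10 T

Between the plates the displacement current equals the wire current: I_d = 0.306 mA = 3.06×10^-4 A.
For r ≥ R the full I_d is enclosed: B = μ₀ I_d/(2πr) = (4π×10^-7)(3.06×10^-4)/(2π·0.0682) = 8.97×10^-10 T.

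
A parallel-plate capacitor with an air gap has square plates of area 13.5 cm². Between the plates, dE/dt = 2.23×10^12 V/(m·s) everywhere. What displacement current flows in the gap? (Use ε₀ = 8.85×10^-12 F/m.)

0.0266 A

I_d = ε₀ A (dE/dt) = (8.85×10^-12)(1.35×10^-3 m²)(2.23×10^12) = 0.0266 A.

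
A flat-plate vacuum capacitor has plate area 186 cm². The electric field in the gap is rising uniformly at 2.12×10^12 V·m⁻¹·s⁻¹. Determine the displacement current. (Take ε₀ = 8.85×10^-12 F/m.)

With a uniform field, Φ_E = EA, so I_d = ε₀ A dE/dt = 0.349 A.

0.349 A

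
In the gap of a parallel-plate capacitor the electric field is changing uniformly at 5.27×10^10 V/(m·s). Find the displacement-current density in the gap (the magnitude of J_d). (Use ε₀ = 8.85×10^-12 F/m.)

J_d = ε₀ dE/dt = (8.85×10^-12)(5.27×10^10) = 0.466 A/m².

0.466 A/m²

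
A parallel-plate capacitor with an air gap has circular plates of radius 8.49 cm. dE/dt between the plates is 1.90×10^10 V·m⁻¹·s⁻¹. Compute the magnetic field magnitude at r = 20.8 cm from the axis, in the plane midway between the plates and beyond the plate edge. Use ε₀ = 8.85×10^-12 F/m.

Through the whole plate area (πR² = 0.02264 m²), I_d = ε₀ πR² dE/dt = 3.807×10^-3 A.
For r ≥ R the full I_d is enclosed: B = μ₀ I_d/(2πr) = (4π×10^-7)(3.807×10^-3)/(2π·0.208) = 3.66×10^-9 T.

3.66×10^-9 T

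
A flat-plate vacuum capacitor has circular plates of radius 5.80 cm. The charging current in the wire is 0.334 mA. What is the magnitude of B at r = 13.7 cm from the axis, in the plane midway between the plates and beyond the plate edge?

No conduction current crosses the gap, so I_d there equals the 3.34×10^-4 A in the leads.
Outside the plates the loop encloses all of I_d, so B·2πr = μ₀ I_d and B = 4.88×10^-10 T.

4.88×10^-10 T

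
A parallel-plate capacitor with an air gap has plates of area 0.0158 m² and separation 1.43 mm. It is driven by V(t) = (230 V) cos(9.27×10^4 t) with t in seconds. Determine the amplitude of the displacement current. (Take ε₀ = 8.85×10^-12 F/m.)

2.08×10^-3 A

C = ε₀A/d = (8.85×10^-12)(0.0158)/(1.43×10^-3) = 9.778×10^-11 F; ω = 9.27×10^4 rad/s.
I_d = C dV/dt, so |I_d|_max = C V₀ ω = (9.778×10^-11)(230)(9.27×10^4) = 2.08×10^-3 A.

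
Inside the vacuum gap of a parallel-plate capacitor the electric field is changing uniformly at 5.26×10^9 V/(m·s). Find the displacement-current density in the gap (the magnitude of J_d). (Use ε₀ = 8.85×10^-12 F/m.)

J_d = ε₀ ∂E/∂t, so J_d = 0.0466 A/m².

0.0466 A/m²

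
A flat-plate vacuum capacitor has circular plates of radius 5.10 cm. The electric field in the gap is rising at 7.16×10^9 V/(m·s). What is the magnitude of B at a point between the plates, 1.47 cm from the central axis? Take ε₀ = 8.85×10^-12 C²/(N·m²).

5.85×10^-10 T

I_d = ε₀ dΦ_E/dt = ε₀ πR² (dE/dt) = (8.85×10^-12)(8.171×10^-3)(7.16×10^9) = 5.178×10^-4 A through the full plate area.
An Ampèrian loop of radius r encloses a fraction (r/R)² of I_d. Then B·2πr = μ₀ I_d (r/R)², giving B = μ₀ I_d r/(2πR²) = 5.85×10^-10 T.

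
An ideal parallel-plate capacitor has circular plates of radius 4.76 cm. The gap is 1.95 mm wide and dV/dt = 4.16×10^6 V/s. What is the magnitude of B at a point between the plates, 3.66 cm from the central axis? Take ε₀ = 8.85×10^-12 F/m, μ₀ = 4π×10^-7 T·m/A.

With E = V/d, dE/dt = 2.133×10^9 V/(m·s) and πR² = 7.118×10^-3 m², giving I_d = ε₀ πR² dE/dt = 1.344×10^-4 A.
For r < R the Ampère–Maxwell law gives B(2πr) = μ₀ I_d (r²/R²), so B = μ₀ I_d r/(2πR²) = (4π×10^-7)(1.344×10^-4)(0.0366)/(2π·0.0476²) = 4.34×10^-10 T.

4.34×10^-10 T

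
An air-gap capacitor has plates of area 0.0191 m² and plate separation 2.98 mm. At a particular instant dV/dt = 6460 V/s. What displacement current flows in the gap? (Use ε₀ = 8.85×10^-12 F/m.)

3.66×10^-7 A

E = V/d so dE/dt = (dV/dt)/d = 2.168×10^6 V/(m·s), and I_d = ε₀ A dE/dt = (8.85×10^-12)(0.0191)(2.168×10^6) = 3.66×10^-7 A.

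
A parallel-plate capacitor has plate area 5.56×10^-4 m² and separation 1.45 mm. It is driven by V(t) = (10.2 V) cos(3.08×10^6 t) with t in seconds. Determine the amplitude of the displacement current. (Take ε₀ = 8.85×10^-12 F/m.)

1.07×10^-4 A

C = ε₀A/d = (8.85×10^-12)(5.56×10^-4)/(1.45×10^-3) = 3.394×10^-12 F; ω = 3.08×10^6 rad/s.
I_d = C dV/dt, so |I_d|_max = C V₀ ω = (3.394×10^-12)(10.2)(3.08×10^6) = 1.07×10^-4 A.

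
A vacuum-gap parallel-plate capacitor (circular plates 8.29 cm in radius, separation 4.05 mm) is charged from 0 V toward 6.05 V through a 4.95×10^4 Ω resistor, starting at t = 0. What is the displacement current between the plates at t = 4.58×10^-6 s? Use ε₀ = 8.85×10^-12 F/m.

C = ε₀A/d = (8.85×10^-12)(0.02159)/(4.05×10^-3) = 4.718×10^-11 F and τ = RC = 2.335×10^-6 s. I_d in the gap equals the RC charging current.
I_d(t) = (V₀/R) e^(−t/τ) = 1.222×10^-4 · e^(−1.961) = 1.72×10^-5 A.

1.72×10^-5 A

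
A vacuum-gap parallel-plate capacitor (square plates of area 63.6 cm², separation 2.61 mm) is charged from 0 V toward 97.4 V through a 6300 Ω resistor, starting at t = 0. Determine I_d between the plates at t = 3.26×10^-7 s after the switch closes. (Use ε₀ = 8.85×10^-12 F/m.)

C = ε₀A/d = (8.85×10^-12)(6.36×10^-3)/(2.61×10^-3) = 2.157×10^-11 F, so τ = RC = 1.359×10^-7 s.
The conduction current is I(t) = (V₀/R) e^(−t/τ), and the displacement current between the plates equals it.
t/τ = 2.399; I_d = (97.4/6300) · e^(−2.399) = (0.01546)(0.09081) = 1.40×10^-3 A.

1.40×10^-3 A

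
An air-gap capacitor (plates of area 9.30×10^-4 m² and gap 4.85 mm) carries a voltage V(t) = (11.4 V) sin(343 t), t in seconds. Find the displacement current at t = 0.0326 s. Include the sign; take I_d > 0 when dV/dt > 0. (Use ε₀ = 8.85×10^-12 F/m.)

1.23×10^-9 A

C = ε₀A/d = (8.85×10^-12)(9.30×10^-4)/(4.85×10^-3) = 1.697×10^-12 F. dV/dt = V₀ω·cos(ωt); at ωt = 11.1818 rad this factor is 0.1852.
I_d = C dV/dt = (1.697×10^-12)(11.4)(343)(0.1852) = 1.23×10^-9 A.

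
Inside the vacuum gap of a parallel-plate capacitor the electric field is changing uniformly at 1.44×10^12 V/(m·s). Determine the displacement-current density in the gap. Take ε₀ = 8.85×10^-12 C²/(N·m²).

12.7 A/m²

J_d = ε₀ dE/dt = (8.85×10^-12)(1.44×10^12) = 12.7 A/m².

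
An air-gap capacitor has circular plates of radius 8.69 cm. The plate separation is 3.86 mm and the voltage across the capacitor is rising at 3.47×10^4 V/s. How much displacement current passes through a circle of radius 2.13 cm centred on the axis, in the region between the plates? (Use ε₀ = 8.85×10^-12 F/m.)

1.13×10^-7 A

dE/dt = (dV/dt)/d = 8.990×10^6 V/(m·s); I_d = ε₀(πR²)(dE/dt) = (8.85×10^-12)(0.02372)(8.990×10^6) = 1.887×10^-6 A.
Through an area πr² the displacement current is I_d·(πr²/πR²) = I_d (r/R)² = 1.13×10^-7 A.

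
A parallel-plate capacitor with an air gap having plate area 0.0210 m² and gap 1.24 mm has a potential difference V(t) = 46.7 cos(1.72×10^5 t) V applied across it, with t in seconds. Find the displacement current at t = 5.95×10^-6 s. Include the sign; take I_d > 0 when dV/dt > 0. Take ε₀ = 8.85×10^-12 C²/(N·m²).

-1.03×10^-3 A

dE/dt = (V₀ω/d)·−sin(ωt) with ωt = 1.0234 rad: (46.7)(1.72×10^5)(-0.8539)/(1.24×10^-3) = -5.531×10^9 V/(m·s).
I_d = ε₀ A dE/dt = (8.85×10^-12)(0.0210)(-5.531×10^9) = -1.03×10^-3 A.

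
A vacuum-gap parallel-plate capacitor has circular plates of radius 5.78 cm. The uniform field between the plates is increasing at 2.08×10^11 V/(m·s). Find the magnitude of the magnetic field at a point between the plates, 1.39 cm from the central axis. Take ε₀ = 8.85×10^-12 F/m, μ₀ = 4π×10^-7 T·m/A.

Total displacement current: I_d = ε₀(πR²)(dE/dt) = (8.85×10^-12)(0.01050)(2.08×10^11) = 0.01933 A.
An Ampèrian loop of radius r encloses a fraction (r/R)² of I_d. Then B·2πr = μ₀ I_d (r/R)², giving B = μ₀ I_d r/(2πR²) = 1.61×10^-8 T.

1.61×10^-8 T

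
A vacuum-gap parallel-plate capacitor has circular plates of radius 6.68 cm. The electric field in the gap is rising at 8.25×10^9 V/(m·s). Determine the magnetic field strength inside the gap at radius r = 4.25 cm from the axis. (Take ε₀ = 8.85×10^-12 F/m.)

1.95×10^-9 T

Through the whole plate area (πR² = 0.01402 m²), I_d = ε₀ πR² dE/dt = 1.024×10^-3 A.
For r < R the Ampère–Maxwell law gives B(2πr) = μ₀ I_d (r²/R²), so B = μ₀ I_d r/(2πR²) = (4π×10^-7)(1.024×10^-3)(0.0425)/(2π·0.0668²) = 1.95×10^-9 T.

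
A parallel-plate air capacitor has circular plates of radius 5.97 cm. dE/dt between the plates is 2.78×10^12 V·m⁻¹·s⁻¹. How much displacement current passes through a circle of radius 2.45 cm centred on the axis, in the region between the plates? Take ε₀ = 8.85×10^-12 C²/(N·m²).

Total displacement current: I_d = ε₀(πR²)(dE/dt) = (8.85×10^-12)(0.01120)(2.78×10^12) = 0.2756 A.
Through an area πr² the displacement current is I_d·(πr²/πR²) = I_d (r/R)² = 0.0464 A.

0.0464 A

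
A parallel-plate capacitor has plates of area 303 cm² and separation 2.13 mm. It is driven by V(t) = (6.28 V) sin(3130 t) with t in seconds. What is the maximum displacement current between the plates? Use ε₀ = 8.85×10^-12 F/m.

2.47×10^-6 A

C = ε₀A/d = (8.85×10^-12)(0.0303)/(2.13×10^-3) = 1.259×10^-10 F; ω = 3130 rad/s.
I_d = C dV/dt, so |I_d|_max = C V₀ ω = (1.259×10^-10)(6.28)(3130) = 2.47×10^-6 A.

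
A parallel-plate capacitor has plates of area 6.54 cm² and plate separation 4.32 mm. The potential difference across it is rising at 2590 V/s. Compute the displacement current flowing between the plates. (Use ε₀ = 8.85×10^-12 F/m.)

3.47×10^-9 A

The displacement current equals the charging current C dV/dt. With C = ε₀A/d = (8.85×10^-12)(6.54×10^-4)/(4.32×10^-3) = 1.340×10^-12 F, I_d = (1.340×10^-12)(2590) = 3.47×10^-9 A.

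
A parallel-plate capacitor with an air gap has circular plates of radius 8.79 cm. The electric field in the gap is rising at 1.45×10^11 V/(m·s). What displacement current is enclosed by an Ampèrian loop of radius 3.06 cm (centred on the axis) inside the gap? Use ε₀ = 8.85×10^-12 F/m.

Total displacement current: I_d = ε₀(πR²)(dE/dt) = (8.85×10^-12)(0.02427)(1.45×10^11) = 0.03114 A.
The field is uniform, so I_d,enc = I_d (r/R)² = (0.03114)(3.06/8.79)² = 3.77×10^-3 A.

3.77×10^-3 A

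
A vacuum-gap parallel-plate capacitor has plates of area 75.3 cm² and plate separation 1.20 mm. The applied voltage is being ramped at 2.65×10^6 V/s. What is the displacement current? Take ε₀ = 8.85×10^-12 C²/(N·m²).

1.47×10^-4 A

The displacement current equals the charging current C dV/dt. With C = ε₀A/d = (8.85×10^-12)(7.53×10^-3)/(1.20×10^-3) = 5.553×10^-11 F, I_d = (5.553×10^-11)(2.65×10^6) = 1.47×10^-4 A.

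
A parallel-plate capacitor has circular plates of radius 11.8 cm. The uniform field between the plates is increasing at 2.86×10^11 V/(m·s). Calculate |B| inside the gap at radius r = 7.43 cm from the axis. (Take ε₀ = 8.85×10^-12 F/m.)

Through the whole plate area (πR² = 0.04374 m²), I_d = ε₀ πR² dE/dt = 0.1107 A.
For r < R the Ampère–Maxwell law gives B(2πr) = μ₀ I_d (r²/R²), so B = μ₀ I_d r/(2πR²) = (4π×10^-7)(0.1107)(0.0743)/(2π·0.118²) = 1.18×10^-7 T.

1.18×10^-7 T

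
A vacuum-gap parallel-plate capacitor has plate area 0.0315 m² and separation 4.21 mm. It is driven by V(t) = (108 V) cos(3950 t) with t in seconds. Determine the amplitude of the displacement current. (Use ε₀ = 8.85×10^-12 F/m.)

(dE/dt)_max = V₀ω/d = 1.013×10^8 V/(m·s); ω = 3950 rad/s.
I_d,max = ε₀ A (dE/dt)_max = (8.85×10^-12)(0.0315)(1.013×10^8) = 2.82×10^-5 A.

2.82×10^-5 A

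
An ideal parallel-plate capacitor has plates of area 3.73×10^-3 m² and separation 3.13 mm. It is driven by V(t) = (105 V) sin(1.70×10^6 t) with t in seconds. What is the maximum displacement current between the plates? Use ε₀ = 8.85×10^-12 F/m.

The displacement current equals the conduction current C dV/dt, which peaks at C V₀ ω.
With C = ε₀A/d = (8.85×10^-12)(3.73×10^-3)/(3.13×10^-3) = 1.055×10^-11 F and ω = 1.70×10^6 rad/s, I_d,max = (1.055×10^-11)(105)(1.70×10^6) = 1.88×10^-3 A.

1.88×10^-3 A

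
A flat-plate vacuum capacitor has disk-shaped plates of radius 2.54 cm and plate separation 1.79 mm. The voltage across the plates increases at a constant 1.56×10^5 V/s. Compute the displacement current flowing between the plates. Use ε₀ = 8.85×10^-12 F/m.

The field between the plates is E = V/d, so dE/dt = (1.56×10^5)/(1.79×10^-3 m) = 8.715×10^7 V/(m·s).
I_d = ε₀ A (dE/dt) = (8.85×10^-12)(2.027×10^-3)(8.715×10^7) = 1.56×10^-6 A.

1.56×10^-6 A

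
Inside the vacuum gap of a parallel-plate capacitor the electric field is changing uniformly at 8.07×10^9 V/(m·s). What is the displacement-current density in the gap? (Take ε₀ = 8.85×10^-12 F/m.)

J_d = ε₀ dE/dt = (8.85×10^-12)(8.07×10^9) = 0.0714 A/m².

0.0714 A/m²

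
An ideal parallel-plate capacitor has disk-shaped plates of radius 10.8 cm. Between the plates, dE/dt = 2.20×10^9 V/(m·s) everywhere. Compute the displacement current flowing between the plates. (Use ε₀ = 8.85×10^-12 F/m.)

The displacement current is ε₀ times dΦ_E/dt = ε₀ A dE/dt = (8.85×10^-12)(0.03664)(2.20×10^9) = 7.13×10^-4 A.

7.13×10^-4 A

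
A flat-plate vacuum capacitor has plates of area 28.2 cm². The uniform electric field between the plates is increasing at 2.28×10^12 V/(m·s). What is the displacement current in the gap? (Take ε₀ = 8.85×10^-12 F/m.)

0.0569 A

With a uniform field, Φ_E = EA, so I_d = ε₀ A dE/dt = 0.0569 A.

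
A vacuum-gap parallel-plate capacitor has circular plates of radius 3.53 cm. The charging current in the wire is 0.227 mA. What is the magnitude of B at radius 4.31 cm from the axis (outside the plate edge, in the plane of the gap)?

1.05×10^-9 T

No conduction current crosses the gap, so I_d there equals the 2.27×10^-4 A in the leads.
Outside the plates the loop encloses all of I_d, so B·2πr = μ₀ I_d and B = 1.05×10^-9 T.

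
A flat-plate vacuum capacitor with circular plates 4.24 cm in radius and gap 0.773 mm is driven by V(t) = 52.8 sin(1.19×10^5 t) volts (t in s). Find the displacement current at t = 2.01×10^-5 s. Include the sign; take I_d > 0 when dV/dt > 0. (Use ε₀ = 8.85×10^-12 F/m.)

-2.97×10^-4 A

dE/dt = (V₀ω/d)·cos(ωt) with ωt = 2.3919 rad: (52.8)(1.19×10^5)(-0.7319)/(7.73×10^-4) = -5.949×10^9 V/(m·s).
I_d = ε₀ A dE/dt = (8.85×10^-12)(5.648×10^-3)(-5.949×10^9) = -2.97×10^-4 A.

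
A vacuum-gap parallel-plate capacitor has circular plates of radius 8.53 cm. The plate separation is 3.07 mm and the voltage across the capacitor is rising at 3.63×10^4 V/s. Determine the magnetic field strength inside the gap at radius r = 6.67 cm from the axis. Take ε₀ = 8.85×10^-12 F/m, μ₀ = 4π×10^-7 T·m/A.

4.39×10^-12 T

I_d = C dV/dt with C = ε₀πR²/d = 6.590×10^-11 F, so I_d = (6.590×10^-11)(3.63×10^4) = 2.392×10^-6 A.
An Ampèrian loop of radius r encloses a fraction (r/R)² of I_d. Then B·2πr = μ₀ I_d (r/R)², giving B = μ₀ I_d r/(2πR²) = 4.39×10^-12 T.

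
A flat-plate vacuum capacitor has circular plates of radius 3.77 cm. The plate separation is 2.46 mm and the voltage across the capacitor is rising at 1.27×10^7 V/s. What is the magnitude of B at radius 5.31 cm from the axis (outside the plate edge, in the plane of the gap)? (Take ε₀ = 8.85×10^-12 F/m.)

7.68×10^-10 T

dE/dt = (dV/dt)/d = 5.163×10^9 V/(m·s); I_d = ε₀(πR²)(dE/dt) = (8.85×10^-12)(4.465×10^-3)(5.163×10^9) = 2.040×10^-4 A.
Outside the plates the loop encloses all of I_d, so B·2πr = μ₀ I_d and B = 7.68×10^-10 T.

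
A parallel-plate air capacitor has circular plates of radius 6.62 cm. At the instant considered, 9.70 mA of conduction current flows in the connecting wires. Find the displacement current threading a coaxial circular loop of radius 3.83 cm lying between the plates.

By continuity the displacement current in the gap matches the conduction current: I_d = 9.70×10^-3 A.
The field is uniform, so I_d,enc = I_d (r/R)² = (9.70×10^-3)(3.83/6.62)² = 3.25×10^-3 A.

3.25×10^-3 A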